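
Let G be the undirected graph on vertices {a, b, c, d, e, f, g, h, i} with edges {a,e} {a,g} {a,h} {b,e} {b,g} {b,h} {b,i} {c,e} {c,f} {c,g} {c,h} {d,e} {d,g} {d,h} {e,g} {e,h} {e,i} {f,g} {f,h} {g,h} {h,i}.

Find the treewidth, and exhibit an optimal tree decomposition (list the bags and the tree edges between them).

Treewidth 3.
One optimal decomposition is:
Bags: B1 = {b, e, g, h}  B2 = {c, e, g, h}  B3 = {c, f, g, h}  B4 = {d, e, g, h}  B5 = {b, e, h, i}  B6 = {a, e, g, h}
Tree: B1–B2, B2–B3, B1–B4, B1–B5, B2–B6

Every bag has size at most 4, so the width is 4 − 1 = 3 and tw(G) ≤ 3. Conversely, {d, e, g, h} is a clique of size 4, and the vertices of any clique must share a bag in every tree decomposition; so some bag has ≥ 4 vertices and tw(G) ≥ 3. Therefore the treewidth is 3.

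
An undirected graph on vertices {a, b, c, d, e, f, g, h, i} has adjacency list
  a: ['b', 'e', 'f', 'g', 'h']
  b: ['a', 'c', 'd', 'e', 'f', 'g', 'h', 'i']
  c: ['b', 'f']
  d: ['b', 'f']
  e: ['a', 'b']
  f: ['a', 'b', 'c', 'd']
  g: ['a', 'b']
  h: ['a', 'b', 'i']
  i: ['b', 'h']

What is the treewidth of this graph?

A width-2 tree decomposition is:
Bags: B1 = {a, b, g}  B2 = {a, b, f}  B3 = {a, b, h}  B4 = {b, c, f}  B5 = {a, b, e}  B6 = {b, h, i}  B7 = {b, d, f}
Tree: B1–B2, B1–B3, B2–B4, B3–B5, B3–B6, B2–B7
Every bag has size at most 3, so the width is 3 − 1 = 2 and tw(G) ≤ 2. On the other hand G contains the 3-clique {b, d, f}. A clique must lie in a single bag of any decomposition, so no decomposition can have width below 2. Therefore the treewidth is 2.

2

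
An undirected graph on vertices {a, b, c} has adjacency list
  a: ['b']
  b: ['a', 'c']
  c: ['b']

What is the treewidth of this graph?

1

A width-1 tree decomposition is:
Bags: B1 = {b, c}  B2 = {a, b}
Tree: B1–B2
The largest bag has 2 vertices, giving width 1; this decomposition certifies tw(G) ≤ 1. Since G has at least one edge (e.g. b–c), it is not an edgeless graph, so tw(G) ≥ 1. Combining the bounds, tw(G) = 1.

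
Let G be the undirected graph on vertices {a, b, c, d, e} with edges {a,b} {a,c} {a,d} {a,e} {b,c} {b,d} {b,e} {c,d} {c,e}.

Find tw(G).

3

A width-3 tree decomposition is:
Bags: B1 = {a, b, c, d}  B2 = {a, b, c, e}
Tree: B1–B2
Every bag has size at most 4, so the width is 4 − 1 = 3 and tw(G) ≤ 3. On the other hand G contains the 4-clique {a, b, c, d}. A clique must lie in a single bag of any decomposition, so no decomposition can have width below 3. Therefore the treewidth is 3.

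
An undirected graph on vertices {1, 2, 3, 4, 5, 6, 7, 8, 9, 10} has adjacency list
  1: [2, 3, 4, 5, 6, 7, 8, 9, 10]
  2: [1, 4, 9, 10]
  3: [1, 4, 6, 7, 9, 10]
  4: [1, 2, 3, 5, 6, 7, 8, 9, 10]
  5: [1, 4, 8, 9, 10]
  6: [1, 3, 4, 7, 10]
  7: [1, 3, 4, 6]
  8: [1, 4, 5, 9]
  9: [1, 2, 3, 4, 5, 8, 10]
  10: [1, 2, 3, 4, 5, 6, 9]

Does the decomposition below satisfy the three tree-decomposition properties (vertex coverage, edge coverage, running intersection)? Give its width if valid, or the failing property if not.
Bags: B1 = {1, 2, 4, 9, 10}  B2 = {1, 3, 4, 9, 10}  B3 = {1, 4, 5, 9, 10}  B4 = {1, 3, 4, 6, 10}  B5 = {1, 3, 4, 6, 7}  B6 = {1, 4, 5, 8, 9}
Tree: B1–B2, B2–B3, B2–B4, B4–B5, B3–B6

Every vertex of G appears in some bag (union = {1, 2, 3, 4, 5, 6, 7, 8, 9, 10}); every edge is covered by a bag; and for each vertex v the set of bags containing v is connected in the bag tree. The decomposition is therefore valid. The largest bag has 5 vertices, so the width is 4.

Yes; width 4.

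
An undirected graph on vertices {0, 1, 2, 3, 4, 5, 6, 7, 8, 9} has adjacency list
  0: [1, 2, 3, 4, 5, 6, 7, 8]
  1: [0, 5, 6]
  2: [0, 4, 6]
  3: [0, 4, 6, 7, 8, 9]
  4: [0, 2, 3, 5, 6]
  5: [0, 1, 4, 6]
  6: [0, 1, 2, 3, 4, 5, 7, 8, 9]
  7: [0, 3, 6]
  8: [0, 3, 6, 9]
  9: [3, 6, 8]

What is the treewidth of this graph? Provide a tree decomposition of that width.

The largest bag has 4 vertices, giving width 3; this decomposition certifies tw(G) ≤ 3. For the lower bound, the 4 vertices {0, 1, 5, 6} are pairwise adjacent, and any tree decomposition puts a clique entirely inside one bag — forcing width ≥ 3. Therefore the treewidth is 3.

Treewidth 3.
One optimal decomposition is:
Bags: B1 = {0, 4, 5, 6}  B2 = {0, 3, 4, 6}  B3 = {0, 1, 5, 6}  B4 = {0, 3, 6, 8}  B5 = {3, 6, 8, 9}  B6 = {0, 2, 4, 6}  B7 = {0, 3, 6, 7}
Tree: B1–B2, B1–B3, B2–B4, B4–B5, B2–B6, B2–B7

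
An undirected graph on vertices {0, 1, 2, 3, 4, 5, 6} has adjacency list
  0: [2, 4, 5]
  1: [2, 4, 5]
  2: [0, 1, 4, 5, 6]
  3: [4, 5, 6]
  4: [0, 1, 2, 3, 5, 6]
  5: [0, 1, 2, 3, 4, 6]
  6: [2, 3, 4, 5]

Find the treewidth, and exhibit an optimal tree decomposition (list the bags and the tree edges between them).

The largest bag has 4 vertices, giving width 3; this decomposition certifies tw(G) ≤ 3. For the lower bound, the 4 vertices {0, 2, 4, 5} are pairwise adjacent, and any tree decomposition puts a clique entirely inside one bag — forcing width ≥ 3. Combining the bounds, tw(G) = 3.

Treewidth 3.
One such decomposition:
Bags: B1 = {2, 4, 5, 6}  B2 = {3, 4, 5, 6}  B3 = {1, 2, 4, 5}  B4 = {0, 2, 4, 5}
Tree: B1–B2, B1–B3, B3–B4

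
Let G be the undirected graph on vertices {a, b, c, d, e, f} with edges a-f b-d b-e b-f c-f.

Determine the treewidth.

A width-1 tree decomposition is:
Bags: B1 = {b, d}  B2 = {b, f}  B3 = {c, f}  B4 = {a, f}  B5 = {b, e}
Tree: B1–B2, B2–B3, B3–B4, B2–B5
Every bag has size at most 2, so the width is 2 − 1 = 1 and tw(G) ≤ 1. Any graph with an edge has treewidth ≥ 1, and G has the edge d–b. The upper and lower bounds meet at 1, so that is the treewidth.

1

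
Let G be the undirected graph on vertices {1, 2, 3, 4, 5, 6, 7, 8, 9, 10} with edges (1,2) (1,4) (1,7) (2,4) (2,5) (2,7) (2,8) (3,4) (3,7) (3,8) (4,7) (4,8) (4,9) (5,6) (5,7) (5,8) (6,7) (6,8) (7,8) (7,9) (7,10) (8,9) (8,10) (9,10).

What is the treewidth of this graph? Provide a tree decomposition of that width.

The largest bag has 4 vertices, giving width 3; this decomposition certifies tw(G) ≤ 3. On the other hand G contains the 4-clique {7, 8, 9, 10}. A clique must lie in a single bag of any decomposition, so no decomposition can have width below 3. The upper and lower bounds meet at 3, so that is the treewidth.

Treewidth 3.
One optimal decomposition is:
Bags: B1 = {2, 4, 7, 8}  B2 = {4, 7, 8, 9}  B3 = {1, 2, 4, 7}  B4 = {2, 5, 7, 8}  B5 = {3, 4, 7, 8}  B6 = {7, 8, 9, 10}  B7 = {5, 6, 7, 8}
Tree: B1–B2, B1–B3, B1–B4, B2–B5, B2–B6, B4–B7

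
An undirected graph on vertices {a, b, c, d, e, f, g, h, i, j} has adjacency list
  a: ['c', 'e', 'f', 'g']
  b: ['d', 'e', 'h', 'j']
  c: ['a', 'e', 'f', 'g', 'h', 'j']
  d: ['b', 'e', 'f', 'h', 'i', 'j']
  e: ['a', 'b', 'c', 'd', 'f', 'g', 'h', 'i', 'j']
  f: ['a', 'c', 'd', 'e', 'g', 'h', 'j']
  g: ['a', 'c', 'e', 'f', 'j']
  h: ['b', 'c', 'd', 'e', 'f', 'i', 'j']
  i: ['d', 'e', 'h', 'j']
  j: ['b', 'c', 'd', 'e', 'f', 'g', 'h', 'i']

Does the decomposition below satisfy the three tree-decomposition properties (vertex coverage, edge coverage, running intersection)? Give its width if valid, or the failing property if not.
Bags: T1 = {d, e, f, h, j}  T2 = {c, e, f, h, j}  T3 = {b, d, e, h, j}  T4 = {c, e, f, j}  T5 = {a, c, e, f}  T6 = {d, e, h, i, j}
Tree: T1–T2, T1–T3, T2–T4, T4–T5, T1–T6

No — vertex g appears in no bag.

A tree decomposition must satisfy three properties: every vertex lies in some bag; for every edge, both endpoints lie together in some bag; and for every vertex, the bags containing it form a connected subtree. Here vertex g appears in no bag, so the decomposition is invalid.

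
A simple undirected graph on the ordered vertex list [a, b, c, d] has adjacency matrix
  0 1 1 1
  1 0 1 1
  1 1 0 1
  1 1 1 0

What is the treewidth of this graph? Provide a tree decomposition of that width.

A single bag containing all 4 vertices is trivially a valid decomposition of width 3. On the other hand G contains the 4-clique {a, b, c, d}. A clique must lie in a single bag of any decomposition, so no decomposition can have width below 3. Therefore the treewidth is 3.

Treewidth 3.
One optimal decomposition is:
Bags: B1 = {a, b, c, d}
Tree: (single bag)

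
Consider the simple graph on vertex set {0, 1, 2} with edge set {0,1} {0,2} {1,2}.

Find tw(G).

A width-2 tree decomposition is:
Bags: B1 = {0, 1, 2}
Tree: (single bag)
With just one bag of size 3, the width is 3 − 1 = 2, so tw(G) ≤ 2. Conversely, {0, 1, 2} is a clique of size 3, and the vertices of any clique must share a bag in every tree decomposition; so some bag has ≥ 3 vertices and tw(G) ≥ 2. Therefore the treewidth is 2.

2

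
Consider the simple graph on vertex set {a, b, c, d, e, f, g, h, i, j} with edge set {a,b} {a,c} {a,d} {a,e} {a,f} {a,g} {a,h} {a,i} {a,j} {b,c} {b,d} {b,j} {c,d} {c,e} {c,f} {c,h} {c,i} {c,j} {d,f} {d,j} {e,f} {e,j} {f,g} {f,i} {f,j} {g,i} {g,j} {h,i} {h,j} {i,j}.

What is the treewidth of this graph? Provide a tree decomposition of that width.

Treewidth 4.
One such decomposition:
Bags: B1 = {a, c, d, f, j}  B2 = {a, c, f, i, j}  B3 = {a, c, h, i, j}  B4 = {a, b, c, d, j}  B5 = {a, c, e, f, j}  B6 = {a, f, g, i, j}
Tree: B1–B2, B2–B3, B1–B4, B2–B5, B2–B6

Each bag holds 5 vertices, so the decomposition has width 4, which upper-bounds the treewidth. For the lower bound, the 5 vertices {a, f, g, i, j} are pairwise adjacent, and any tree decomposition puts a clique entirely inside one bag — forcing width ≥ 4. Hence tw(G) = 4 exactly.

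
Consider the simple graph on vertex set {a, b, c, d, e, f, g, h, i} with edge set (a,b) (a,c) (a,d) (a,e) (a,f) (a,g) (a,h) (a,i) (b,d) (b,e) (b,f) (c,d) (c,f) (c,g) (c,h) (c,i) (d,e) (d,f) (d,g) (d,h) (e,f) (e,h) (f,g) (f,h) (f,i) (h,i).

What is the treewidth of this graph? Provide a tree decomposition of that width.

The largest bag has 5 vertices, giving width 4; this decomposition certifies tw(G) ≤ 4. Conversely, {a, c, d, f, g} is a clique of size 5, and the vertices of any clique must share a bag in every tree decomposition; so some bag has ≥ 5 vertices and tw(G) ≥ 4. Therefore the treewidth is 4.

Treewidth 4.
Bags: B1 = {a, c, d, f, h}  B2 = {a, d, e, f, h}  B3 = {a, b, d, e, f}  B4 = {a, c, d, f, g}  B5 = {a, c, f, h, i}
Tree: B1–B2, B2–B3, B1–B4, B1–B5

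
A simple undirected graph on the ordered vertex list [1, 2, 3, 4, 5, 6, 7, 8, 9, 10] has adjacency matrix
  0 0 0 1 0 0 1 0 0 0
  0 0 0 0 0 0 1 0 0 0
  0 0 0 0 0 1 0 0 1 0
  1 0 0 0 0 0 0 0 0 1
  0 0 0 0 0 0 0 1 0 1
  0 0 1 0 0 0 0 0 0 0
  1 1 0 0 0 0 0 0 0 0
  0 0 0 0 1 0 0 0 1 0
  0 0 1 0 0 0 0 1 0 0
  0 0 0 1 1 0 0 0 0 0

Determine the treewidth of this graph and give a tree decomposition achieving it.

Each bag holds 2 vertices, so the decomposition has width 1, which upper-bounds the treewidth. G has an edge, so its treewidth is at least 1. Hence tw(G) = 1 exactly.

Treewidth 1.
One optimal decomposition is:
Bags: B1 = {2, 7}  B2 = {1, 7}  B3 = {1, 4}  B4 = {4, 10}  B5 = {5, 10}  B6 = {5, 8}  B7 = {8, 9}  B8 = {3, 9}  B9 = {3, 6}
Tree: B1–B2, B2–B3, B3–B4, B4–B5, B5–B6, B6–B7, B7–B8, B8–B9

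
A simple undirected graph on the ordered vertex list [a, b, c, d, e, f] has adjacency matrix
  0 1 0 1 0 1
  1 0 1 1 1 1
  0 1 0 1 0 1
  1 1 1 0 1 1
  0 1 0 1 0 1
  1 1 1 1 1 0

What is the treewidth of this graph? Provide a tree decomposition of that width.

Each bag holds 4 vertices, so the decomposition has width 3, which upper-bounds the treewidth. For the lower bound, the 4 vertices {b, d, e, f} are pairwise adjacent, and any tree decomposition puts a clique entirely inside one bag — forcing width ≥ 3. Hence tw(G) = 3 exactly.

Treewidth 3.
Bags: B1 = {b, c, d, f}  B2 = {b, d, e, f}  B3 = {a, b, d, f}
Tree: B1–B2, B2–B3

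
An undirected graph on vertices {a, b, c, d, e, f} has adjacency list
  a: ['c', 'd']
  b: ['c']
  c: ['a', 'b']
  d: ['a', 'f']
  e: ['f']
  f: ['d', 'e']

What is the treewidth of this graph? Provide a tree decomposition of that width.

The largest bag has 2 vertices, giving width 1; this decomposition certifies tw(G) ≤ 1. Any graph with an edge has treewidth ≥ 1, and G has the edge b–c. Hence tw(G) = 1 exactly.

Treewidth 1.
Bags: B1 = {b, c}  B2 = {a, c}  B3 = {a, d}  B4 = {d, f}  B5 = {e, f}
Tree: B1–B2, B2–B3, B3–B4, B4–B5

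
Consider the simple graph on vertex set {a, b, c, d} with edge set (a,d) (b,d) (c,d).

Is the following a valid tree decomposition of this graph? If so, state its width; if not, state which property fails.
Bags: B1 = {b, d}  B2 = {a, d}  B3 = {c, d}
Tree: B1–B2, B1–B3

Checking the three conditions: (i) the bags cover all of {a, b, c, d}; (ii) for each edge, some bag contains both endpoints; (iii) the bags containing any fixed vertex form a subtree. All hold, so the decomposition is valid with width 2 − 1 = 1.

Yes; width 1.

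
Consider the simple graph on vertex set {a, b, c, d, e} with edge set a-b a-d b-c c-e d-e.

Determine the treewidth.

2

A width-2 tree decomposition is:
Bags: B1 = {a, b, d}  B2 = {b, d, e}  B3 = {b, c, e}
Tree: B1–B2, B2–B3
The largest bag has 3 vertices, giving width 2; this decomposition certifies tw(G) ≤ 2. For the lower bound, G contains the cycle b–a–d–e–c–b, so G is not a forest; only forests have treewidth ≤ 1, hence tw(G) ≥ 2. The upper and lower bounds meet at 2, so that is the treewidth.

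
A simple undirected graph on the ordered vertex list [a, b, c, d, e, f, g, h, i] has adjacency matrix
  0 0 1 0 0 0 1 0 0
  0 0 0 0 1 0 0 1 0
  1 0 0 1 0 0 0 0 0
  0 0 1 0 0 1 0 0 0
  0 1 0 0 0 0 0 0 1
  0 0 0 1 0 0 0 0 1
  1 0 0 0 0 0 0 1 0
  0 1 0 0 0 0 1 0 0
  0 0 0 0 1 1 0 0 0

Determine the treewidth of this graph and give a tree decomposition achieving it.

Every bag has size at most 3, so the width is 3 − 1 = 2 and tw(G) ≤ 2. The edges i–e–b–h–g–a–c–d–f–i form a cycle, so G is not a tree and its treewidth is at least 2. Hence tw(G) = 2 exactly.

Treewidth 2.
One such decomposition:
Bags: B1 = {b, e, i}  B2 = {b, h, i}  B3 = {g, h, i}  B4 = {a, g, i}  B5 = {a, c, i}  B6 = {c, d, i}  B7 = {d, f, i}
Tree: B1–B2, B2–B3, B3–B4, B4–B5, B5–B6, B6–B7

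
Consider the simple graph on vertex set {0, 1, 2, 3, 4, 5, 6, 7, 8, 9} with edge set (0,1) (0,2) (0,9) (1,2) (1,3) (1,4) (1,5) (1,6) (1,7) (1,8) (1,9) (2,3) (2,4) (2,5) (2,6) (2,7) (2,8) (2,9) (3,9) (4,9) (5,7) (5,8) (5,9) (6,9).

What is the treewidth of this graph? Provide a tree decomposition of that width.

Treewidth 3.
One optimal decomposition is:
Bags: B1 = {1, 2, 5, 8}  B2 = {1, 2, 5, 9}  B3 = {1, 2, 6, 9}  B4 = {0, 1, 2, 9}  B5 = {1, 2, 4, 9}  B6 = {1, 2, 5, 7}  B7 = {1, 2, 3, 9}
Tree: B1–B2, B2–B3, B3–B4, B3–B5, B1–B6, B3–B7

Every bag has size at most 4, so the width is 4 − 1 = 3 and tw(G) ≤ 3. Conversely, {1, 2, 5, 8} is a clique of size 4, and the vertices of any clique must share a bag in every tree decomposition; so some bag has ≥ 4 vertices and tw(G) ≥ 3. The upper and lower bounds meet at 3, so that is the treewidth.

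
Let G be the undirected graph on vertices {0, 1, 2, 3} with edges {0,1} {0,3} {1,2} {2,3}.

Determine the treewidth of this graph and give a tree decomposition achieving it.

Treewidth 2.
Bags: B1 = {0, 2, 3}  B2 = {0, 1, 2}
Tree: B1–B2

Each bag holds 3 vertices, so the decomposition has width 2, which upper-bounds the treewidth. For the lower bound, G contains the cycle 0–3–2–1–0, so G is not a forest; only forests have treewidth ≤ 1, hence tw(G) ≥ 2. Combining the bounds, tw(G) = 2.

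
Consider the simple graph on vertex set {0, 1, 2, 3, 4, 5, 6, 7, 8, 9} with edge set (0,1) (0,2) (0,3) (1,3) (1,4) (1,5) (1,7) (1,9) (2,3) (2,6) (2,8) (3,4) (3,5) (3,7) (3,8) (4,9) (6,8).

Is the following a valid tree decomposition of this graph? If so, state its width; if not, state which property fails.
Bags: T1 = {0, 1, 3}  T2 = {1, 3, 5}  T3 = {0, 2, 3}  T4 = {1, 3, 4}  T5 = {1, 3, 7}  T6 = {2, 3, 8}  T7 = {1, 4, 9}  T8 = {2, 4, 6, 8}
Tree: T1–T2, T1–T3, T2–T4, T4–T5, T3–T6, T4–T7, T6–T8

A tree decomposition must satisfy three properties: every vertex lies in some bag; for every edge, both endpoints lie together in some bag; and for every vertex, the bags containing it form a connected subtree. Here bags containing vertex 4 are not connected in the tree, so the decomposition is invalid.

No — bags containing vertex 4 are not connected in the tree.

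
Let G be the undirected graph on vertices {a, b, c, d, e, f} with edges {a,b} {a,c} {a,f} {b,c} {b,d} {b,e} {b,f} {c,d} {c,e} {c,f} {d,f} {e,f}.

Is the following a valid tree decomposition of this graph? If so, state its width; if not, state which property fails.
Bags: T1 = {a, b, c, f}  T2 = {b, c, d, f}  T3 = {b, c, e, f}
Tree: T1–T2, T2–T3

Checking the three conditions: (i) the bags cover all of {a, b, c, d, e, f}; (ii) for each edge, some bag contains both endpoints; (iii) the bags containing any fixed vertex form a subtree. All hold, so the decomposition is valid with width 4 − 1 = 3.

Yes; width 3.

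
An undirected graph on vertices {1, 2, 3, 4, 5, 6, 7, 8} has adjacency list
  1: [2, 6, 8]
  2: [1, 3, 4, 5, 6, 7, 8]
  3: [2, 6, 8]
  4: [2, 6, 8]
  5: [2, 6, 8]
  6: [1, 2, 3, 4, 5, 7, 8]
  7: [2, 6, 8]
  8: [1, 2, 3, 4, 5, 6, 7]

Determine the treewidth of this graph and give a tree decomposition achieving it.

Treewidth 3.
One optimal decomposition is:
Bags: B1 = {2, 4, 6, 8}  B2 = {2, 5, 6, 8}  B3 = {2, 3, 6, 8}  B4 = {2, 6, 7, 8}  B5 = {1, 2, 6, 8}
Tree: B1–B2, B1–B3, B3–B4, B2–B5

Every bag has size at most 4, so the width is 4 − 1 = 3 and tw(G) ≤ 3. For the lower bound, the 4 vertices {1, 2, 6, 8} are pairwise adjacent, and any tree decomposition puts a clique entirely inside one bag — forcing width ≥ 3. Therefore the treewidth is 3.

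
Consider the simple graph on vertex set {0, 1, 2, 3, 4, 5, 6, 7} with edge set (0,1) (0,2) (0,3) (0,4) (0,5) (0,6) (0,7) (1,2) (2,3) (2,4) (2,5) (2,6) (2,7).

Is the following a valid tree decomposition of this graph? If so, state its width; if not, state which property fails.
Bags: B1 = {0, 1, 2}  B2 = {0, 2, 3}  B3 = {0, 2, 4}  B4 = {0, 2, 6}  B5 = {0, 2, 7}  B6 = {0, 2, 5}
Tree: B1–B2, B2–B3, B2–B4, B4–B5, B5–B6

Every vertex of G appears in some bag (union = {0, 1, 2, 3, 4, 5, 6, 7}); every edge is covered by a bag; and for each vertex v the set of bags containing v is connected in the bag tree. The decomposition is therefore valid. The largest bag has 3 vertices, so the width is 2.

Yes; width 2.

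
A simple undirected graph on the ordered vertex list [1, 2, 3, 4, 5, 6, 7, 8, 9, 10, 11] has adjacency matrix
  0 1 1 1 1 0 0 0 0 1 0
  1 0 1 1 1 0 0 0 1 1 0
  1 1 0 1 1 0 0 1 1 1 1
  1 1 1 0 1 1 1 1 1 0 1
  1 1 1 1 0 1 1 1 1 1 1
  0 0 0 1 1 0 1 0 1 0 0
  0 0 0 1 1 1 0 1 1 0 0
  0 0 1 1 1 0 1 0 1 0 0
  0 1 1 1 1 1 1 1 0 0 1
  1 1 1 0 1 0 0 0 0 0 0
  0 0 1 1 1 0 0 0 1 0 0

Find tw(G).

4

A width-4 tree decomposition is:
Bags: B1 = {3, 4, 5, 8, 9}  B2 = {3, 4, 5, 9, 11}  B3 = {4, 5, 7, 8, 9}  B4 = {2, 3, 4, 5, 9}  B5 = {1, 2, 3, 4, 5}  B6 = {1, 2, 3, 5, 10}  B7 = {4, 5, 6, 7, 9}
Tree: B1–B2, B1–B3, B1–B4, B4–B5, B5–B6, B3–B7
The largest bag has 5 vertices, giving width 4; this decomposition certifies tw(G) ≤ 4. Conversely, {1, 2, 3, 5, 10} is a clique of size 5, and the vertices of any clique must share a bag in every tree decomposition; so some bag has ≥ 5 vertices and tw(G) ≥ 4. The upper and lower bounds meet at 4, so that is the treewidth.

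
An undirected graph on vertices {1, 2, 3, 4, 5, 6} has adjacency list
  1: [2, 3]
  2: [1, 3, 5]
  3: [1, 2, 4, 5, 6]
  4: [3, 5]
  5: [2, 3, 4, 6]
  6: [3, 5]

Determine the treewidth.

A width-2 tree decomposition is:
Bags: B1 = {3, 5, 6}  B2 = {3, 4, 5}  B3 = {2, 3, 5}  B4 = {1, 2, 3}
Tree: B1–B2, B2–B3, B3–B4
Each bag holds 3 vertices, so the decomposition has width 2, which upper-bounds the treewidth. Conversely, {1, 2, 3} is a clique of size 3, and the vertices of any clique must share a bag in every tree decomposition; so some bag has ≥ 3 vertices and tw(G) ≥ 2. The upper and lower bounds meet at 2, so that is the treewidth.

2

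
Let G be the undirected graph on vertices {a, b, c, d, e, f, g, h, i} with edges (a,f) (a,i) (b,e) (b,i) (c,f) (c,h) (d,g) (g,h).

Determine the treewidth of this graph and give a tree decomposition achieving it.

Treewidth 1.
One such decomposition:
Bags: B1 = {b, e}  B2 = {b, i}  B3 = {a, i}  B4 = {a, f}  B5 = {c, f}  B6 = {c, h}  B7 = {g, h}  B8 = {d, g}
Tree: B1–B2, B2–B3, B3–B4, B4–B5, B5–B6, B6–B7, B7–B8

Each bag holds 2 vertices, so the decomposition has width 1, which upper-bounds the treewidth. Since G has at least one edge (e.g. e–b), it is not an edgeless graph, so tw(G) ≥ 1. Therefore the treewidth is 1.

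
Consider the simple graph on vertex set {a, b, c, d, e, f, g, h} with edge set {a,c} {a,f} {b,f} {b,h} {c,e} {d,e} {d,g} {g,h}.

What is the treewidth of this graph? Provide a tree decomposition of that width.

Each bag holds 3 vertices, so the decomposition has width 2, which upper-bounds the treewidth. Since e–d–g–h–b–f–a–c–e is a cycle in G, G is not acyclic. Forests are exactly the graphs of treewidth ≤ 1, so tw(G) ≥ 2. Combining the bounds, tw(G) = 2.

Treewidth 2.
One such decomposition:
Bags: B1 = {d, e, g}  B2 = {e, g, h}  B3 = {b, e, h}  B4 = {b, e, f}  B5 = {a, e, f}  B6 = {a, c, e}
Tree: B1–B2, B2–B3, B3–B4, B4–B5, B5–B6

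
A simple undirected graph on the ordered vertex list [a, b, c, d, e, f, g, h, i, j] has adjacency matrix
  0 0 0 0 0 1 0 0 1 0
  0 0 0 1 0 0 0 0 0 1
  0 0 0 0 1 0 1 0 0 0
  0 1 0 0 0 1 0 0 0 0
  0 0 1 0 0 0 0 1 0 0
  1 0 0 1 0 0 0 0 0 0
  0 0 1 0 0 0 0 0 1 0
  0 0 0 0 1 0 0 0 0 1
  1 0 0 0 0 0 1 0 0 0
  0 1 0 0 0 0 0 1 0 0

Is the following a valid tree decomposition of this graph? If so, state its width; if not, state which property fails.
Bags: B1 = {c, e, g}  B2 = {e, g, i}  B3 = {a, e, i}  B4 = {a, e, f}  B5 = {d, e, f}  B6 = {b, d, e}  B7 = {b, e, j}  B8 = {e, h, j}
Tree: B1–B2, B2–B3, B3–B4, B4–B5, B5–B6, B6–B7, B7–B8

Yes; width 2.

Every vertex of G appears in some bag (union = {a, b, c, d, e, f, g, h, i, j}); every edge is covered by a bag; and for each vertex v the set of bags containing v is connected in the bag tree. The decomposition is therefore valid. The largest bag has 3 vertices, so the width is 2.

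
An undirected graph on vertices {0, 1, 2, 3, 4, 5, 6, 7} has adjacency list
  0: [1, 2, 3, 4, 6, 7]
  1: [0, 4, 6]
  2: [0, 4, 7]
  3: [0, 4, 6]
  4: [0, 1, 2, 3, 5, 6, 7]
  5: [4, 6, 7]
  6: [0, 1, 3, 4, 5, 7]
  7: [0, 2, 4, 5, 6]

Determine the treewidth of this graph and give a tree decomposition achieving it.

The largest bag has 4 vertices, giving width 3; this decomposition certifies tw(G) ≤ 3. On the other hand G contains the 4-clique {0, 2, 4, 7}. A clique must lie in a single bag of any decomposition, so no decomposition can have width below 3. Combining the bounds, tw(G) = 3.

Treewidth 3.
Bags: B1 = {0, 1, 4, 6}  B2 = {0, 4, 6, 7}  B3 = {0, 3, 4, 6}  B4 = {4, 5, 6, 7}  B5 = {0, 2, 4, 7}
Tree: B1–B2, B2–B3, B2–B4, B2–B5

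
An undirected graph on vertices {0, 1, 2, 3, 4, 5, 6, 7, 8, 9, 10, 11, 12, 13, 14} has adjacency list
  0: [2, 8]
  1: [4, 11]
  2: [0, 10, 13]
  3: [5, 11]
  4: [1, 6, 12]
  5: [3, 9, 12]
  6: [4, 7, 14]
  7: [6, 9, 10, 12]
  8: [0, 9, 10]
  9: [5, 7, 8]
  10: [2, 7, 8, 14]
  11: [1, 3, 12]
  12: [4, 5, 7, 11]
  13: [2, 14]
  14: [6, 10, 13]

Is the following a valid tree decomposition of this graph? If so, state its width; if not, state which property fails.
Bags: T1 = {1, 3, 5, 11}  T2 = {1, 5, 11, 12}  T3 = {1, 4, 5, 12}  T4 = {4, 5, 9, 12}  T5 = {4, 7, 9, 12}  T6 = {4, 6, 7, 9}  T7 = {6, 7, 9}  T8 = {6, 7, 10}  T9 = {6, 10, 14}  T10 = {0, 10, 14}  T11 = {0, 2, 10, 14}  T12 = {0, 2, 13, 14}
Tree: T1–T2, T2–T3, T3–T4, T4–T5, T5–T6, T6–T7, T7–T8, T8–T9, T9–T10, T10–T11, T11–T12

No — vertex 8 appears in no bag.

A tree decomposition must satisfy three properties: every vertex lies in some bag; for every edge, both endpoints lie together in some bag; and for every vertex, the bags containing it form a connected subtree. Here vertex 8 appears in no bag, so the decomposition is invalid.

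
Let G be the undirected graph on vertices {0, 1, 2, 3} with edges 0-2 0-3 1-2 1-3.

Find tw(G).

2

A width-2 tree decomposition is:
Bags: B1 = {0, 1, 2}  B2 = {0, 1, 3}
Tree: B1–B2
Each bag holds 3 vertices, so the decomposition has width 2, which upper-bounds the treewidth. For the lower bound, G contains the cycle 0–2–1–3–0, so G is not a forest; only forests have treewidth ≤ 1, hence tw(G) ≥ 2. Hence tw(G) = 2 exactly.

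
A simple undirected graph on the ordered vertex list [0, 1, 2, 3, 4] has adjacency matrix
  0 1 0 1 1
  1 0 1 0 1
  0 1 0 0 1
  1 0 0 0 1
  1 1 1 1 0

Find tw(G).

2

A width-2 tree decomposition is:
Bags: B1 = {0, 3, 4}  B2 = {0, 1, 4}  B3 = {1, 2, 4}
Tree: B1–B2, B2–B3
The largest bag has 3 vertices, giving width 2; this decomposition certifies tw(G) ≤ 2. On the other hand G contains the 3-clique {0, 1, 4}. A clique must lie in a single bag of any decomposition, so no decomposition can have width below 2. The upper and lower bounds meet at 2, so that is the treewidth.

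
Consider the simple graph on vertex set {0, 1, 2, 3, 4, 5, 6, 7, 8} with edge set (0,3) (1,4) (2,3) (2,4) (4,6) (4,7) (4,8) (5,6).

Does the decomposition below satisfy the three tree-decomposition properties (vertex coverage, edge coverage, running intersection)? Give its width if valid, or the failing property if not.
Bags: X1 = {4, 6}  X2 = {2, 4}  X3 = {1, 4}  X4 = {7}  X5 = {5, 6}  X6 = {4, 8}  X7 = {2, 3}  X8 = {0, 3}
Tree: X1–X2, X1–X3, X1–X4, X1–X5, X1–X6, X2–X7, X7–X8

No — edge (4,7) lies in no bag.

A tree decomposition must satisfy three properties: every vertex lies in some bag; for every edge, both endpoints lie together in some bag; and for every vertex, the bags containing it form a connected subtree. Here edge (4,7) lies in no bag, so the decomposition is invalid.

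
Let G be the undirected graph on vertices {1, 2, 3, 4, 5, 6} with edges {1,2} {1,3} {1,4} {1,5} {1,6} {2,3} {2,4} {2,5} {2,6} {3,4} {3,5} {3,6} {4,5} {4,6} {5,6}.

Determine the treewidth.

A width-5 tree decomposition is:
Bags: B1 = {1, 2, 3, 4, 5, 6}
Tree: (single bag)
A single bag containing all 6 vertices is trivially a valid decomposition of width 5. Conversely, {1, 2, 3, 4, 5, 6} is a clique of size 6, and the vertices of any clique must share a bag in every tree decomposition; so some bag has ≥ 6 vertices and tw(G) ≥ 5. The upper and lower bounds meet at 5, so that is the treewidth.

5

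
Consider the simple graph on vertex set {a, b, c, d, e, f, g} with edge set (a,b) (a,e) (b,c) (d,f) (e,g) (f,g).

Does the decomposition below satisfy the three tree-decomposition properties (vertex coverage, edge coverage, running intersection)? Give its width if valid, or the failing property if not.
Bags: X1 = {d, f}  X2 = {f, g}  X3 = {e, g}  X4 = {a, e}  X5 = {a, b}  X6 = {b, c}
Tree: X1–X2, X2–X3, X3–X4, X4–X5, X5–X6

Yes; width 1.

Checking the three conditions: (i) the bags cover all of {a, b, c, d, e, f, g}; (ii) for each edge, some bag contains both endpoints; (iii) the bags containing any fixed vertex form a subtree. All hold, so the decomposition is valid with width 2 − 1 = 1.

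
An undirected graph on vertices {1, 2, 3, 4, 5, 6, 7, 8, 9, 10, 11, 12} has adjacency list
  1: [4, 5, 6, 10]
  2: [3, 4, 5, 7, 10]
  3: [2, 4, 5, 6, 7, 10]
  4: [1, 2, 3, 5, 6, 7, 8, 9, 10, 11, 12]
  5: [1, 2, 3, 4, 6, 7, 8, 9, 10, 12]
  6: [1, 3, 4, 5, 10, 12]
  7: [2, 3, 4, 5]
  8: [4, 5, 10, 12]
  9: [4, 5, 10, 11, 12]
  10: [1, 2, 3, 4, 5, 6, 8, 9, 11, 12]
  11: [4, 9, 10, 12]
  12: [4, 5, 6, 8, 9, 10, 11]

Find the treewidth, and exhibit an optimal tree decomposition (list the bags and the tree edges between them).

Treewidth 4.
One optimal decomposition is:
Bags: B1 = {4, 5, 9, 10, 12}  B2 = {4, 9, 10, 11, 12}  B3 = {4, 5, 6, 10, 12}  B4 = {3, 4, 5, 6, 10}  B5 = {2, 3, 4, 5, 10}  B6 = {2, 3, 4, 5, 7}  B7 = {1, 4, 5, 6, 10}  B8 = {4, 5, 8, 10, 12}
Tree: B1–B2, B1–B3, B3–B4, B4–B5, B5–B6, B4–B7, B1–B8

Every bag has size at most 5, so the width is 5 − 1 = 4 and tw(G) ≤ 4. For the lower bound, the 5 vertices {4, 9, 10, 11, 12} are pairwise adjacent, and any tree decomposition puts a clique entirely inside one bag — forcing width ≥ 4. The upper and lower bounds meet at 4, so that is the treewidth.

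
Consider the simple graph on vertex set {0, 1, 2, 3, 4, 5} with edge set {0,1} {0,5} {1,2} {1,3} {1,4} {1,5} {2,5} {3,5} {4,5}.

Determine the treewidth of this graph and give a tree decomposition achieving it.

Treewidth 2.
One such decomposition:
Bags: B1 = {1, 3, 5}  B2 = {0, 1, 5}  B3 = {1, 4, 5}  B4 = {1, 2, 5}
Tree: B1–B2, B1–B3, B3–B4

The largest bag has 3 vertices, giving width 2; this decomposition certifies tw(G) ≤ 2. On the other hand G contains the 3-clique {0, 1, 5}. A clique must lie in a single bag of any decomposition, so no decomposition can have width below 2. Combining the bounds, tw(G) = 2.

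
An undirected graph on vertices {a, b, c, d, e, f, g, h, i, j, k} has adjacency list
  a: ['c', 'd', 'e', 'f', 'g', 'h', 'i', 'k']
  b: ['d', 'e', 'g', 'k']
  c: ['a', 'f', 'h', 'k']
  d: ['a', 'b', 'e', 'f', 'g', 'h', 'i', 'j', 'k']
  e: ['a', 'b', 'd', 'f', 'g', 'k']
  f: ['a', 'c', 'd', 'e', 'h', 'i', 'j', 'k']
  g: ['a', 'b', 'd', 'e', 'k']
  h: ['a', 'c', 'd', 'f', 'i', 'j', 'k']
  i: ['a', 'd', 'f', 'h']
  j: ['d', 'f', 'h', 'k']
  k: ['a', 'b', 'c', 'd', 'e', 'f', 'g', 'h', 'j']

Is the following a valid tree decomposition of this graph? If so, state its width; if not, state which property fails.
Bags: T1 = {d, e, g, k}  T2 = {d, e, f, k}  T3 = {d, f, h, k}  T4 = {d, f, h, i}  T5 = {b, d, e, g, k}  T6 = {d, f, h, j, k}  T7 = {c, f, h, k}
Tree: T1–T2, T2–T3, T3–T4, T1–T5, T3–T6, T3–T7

No — vertex a appears in no bag.

A tree decomposition must satisfy three properties: every vertex lies in some bag; for every edge, both endpoints lie together in some bag; and for every vertex, the bags containing it form a connected subtree. Here vertex a appears in no bag, so the decomposition is invalid.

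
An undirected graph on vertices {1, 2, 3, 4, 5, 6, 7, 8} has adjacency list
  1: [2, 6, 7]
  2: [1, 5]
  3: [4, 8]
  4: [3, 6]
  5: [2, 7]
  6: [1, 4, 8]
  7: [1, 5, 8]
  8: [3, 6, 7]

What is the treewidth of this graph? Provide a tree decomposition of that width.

Treewidth 2.
One optimal decomposition is:
Bags: B1 = {3, 4, 6}  B2 = {3, 6, 8}  B3 = {1, 6, 8}  B4 = {1, 7, 8}  B5 = {1, 2, 7}  B6 = {2, 5, 7}
Tree: B1–B2, B2–B3, B3–B4, B4–B5, B5–B6

Each bag holds 3 vertices, so the decomposition has width 2, which upper-bounds the treewidth. Since 4–3–8–6–4 is a cycle in G, G is not acyclic. Forests are exactly the graphs of treewidth ≤ 1, so tw(G) ≥ 2. Hence tw(G) = 2 exactly.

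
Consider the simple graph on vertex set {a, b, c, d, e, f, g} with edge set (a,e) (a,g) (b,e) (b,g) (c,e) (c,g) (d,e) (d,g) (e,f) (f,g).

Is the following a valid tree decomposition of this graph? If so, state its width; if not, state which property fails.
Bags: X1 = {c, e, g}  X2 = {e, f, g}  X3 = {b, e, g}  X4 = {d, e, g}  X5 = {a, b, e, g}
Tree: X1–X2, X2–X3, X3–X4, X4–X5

No — bags containing vertex b are not connected in the tree.

A tree decomposition must satisfy three properties: every vertex lies in some bag; for every edge, both endpoints lie together in some bag; and for every vertex, the bags containing it form a connected subtree. Here bags containing vertex b are not connected in the tree, so the decomposition is invalid.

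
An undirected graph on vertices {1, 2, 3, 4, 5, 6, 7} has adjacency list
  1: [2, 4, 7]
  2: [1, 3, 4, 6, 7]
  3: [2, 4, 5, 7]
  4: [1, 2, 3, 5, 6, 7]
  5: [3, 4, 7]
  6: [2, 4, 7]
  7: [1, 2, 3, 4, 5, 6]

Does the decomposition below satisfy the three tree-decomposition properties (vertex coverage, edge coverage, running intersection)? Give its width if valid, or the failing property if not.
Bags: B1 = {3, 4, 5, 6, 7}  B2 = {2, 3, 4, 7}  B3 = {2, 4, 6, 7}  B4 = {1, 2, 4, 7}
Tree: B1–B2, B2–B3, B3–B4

No — bags containing vertex 6 are not connected in the tree.

A tree decomposition must satisfy three properties: every vertex lies in some bag; for every edge, both endpoints lie together in some bag; and for every vertex, the bags containing it form a connected subtree. Here bags containing vertex 6 are not connected in the tree, so the decomposition is invalid.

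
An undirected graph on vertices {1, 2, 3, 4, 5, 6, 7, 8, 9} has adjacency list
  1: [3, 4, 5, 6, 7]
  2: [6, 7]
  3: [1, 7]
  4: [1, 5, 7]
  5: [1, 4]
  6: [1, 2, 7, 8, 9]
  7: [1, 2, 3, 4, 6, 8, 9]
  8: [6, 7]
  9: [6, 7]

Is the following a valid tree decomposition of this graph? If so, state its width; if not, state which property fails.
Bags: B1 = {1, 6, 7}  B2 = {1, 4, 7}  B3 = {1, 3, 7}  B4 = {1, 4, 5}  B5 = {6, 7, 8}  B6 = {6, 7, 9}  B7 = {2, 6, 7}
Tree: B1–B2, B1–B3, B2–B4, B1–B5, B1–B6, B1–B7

Every vertex of G appears in some bag (union = {1, 2, 3, 4, 5, 6, 7, 8, 9}); every edge is covered by a bag; and for each vertex v the set of bags containing v is connected in the bag tree. The decomposition is therefore valid. The largest bag has 3 vertices, so the width is 2.

Yes; width 2.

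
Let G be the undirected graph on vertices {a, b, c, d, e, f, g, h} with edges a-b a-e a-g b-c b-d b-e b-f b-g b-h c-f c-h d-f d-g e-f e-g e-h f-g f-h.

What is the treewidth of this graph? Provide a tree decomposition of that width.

The largest bag has 4 vertices, giving width 3; this decomposition certifies tw(G) ≤ 3. For the lower bound, the 4 vertices {a, b, e, g} are pairwise adjacent, and any tree decomposition puts a clique entirely inside one bag — forcing width ≥ 3. Combining the bounds, tw(G) = 3.

Treewidth 3.
One such decomposition:
Bags: B1 = {a, b, e, g}  B2 = {b, e, f, g}  B3 = {b, e, f, h}  B4 = {b, c, f, h}  B5 = {b, d, f, g}
Tree: B1–B2, B2–B3, B3–B4, B2–B5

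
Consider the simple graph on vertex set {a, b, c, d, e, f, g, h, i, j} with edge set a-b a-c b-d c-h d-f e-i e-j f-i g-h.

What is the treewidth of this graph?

1

A width-1 tree decomposition is:
Bags: B1 = {g, h}  B2 = {c, h}  B3 = {a, c}  B4 = {a, b}  B5 = {b, d}  B6 = {d, f}  B7 = {f, i}  B8 = {e, i}  B9 = {e, j}
Tree: B1–B2, B2–B3, B3–B4, B4–B5, B5–B6, B6–B7, B7–B8, B8–B9
The largest bag has 2 vertices, giving width 1; this decomposition certifies tw(G) ≤ 1. Since G has at least one edge (e.g. g–h), it is not an edgeless graph, so tw(G) ≥ 1. The upper and lower bounds meet at 1, so that is the treewidth.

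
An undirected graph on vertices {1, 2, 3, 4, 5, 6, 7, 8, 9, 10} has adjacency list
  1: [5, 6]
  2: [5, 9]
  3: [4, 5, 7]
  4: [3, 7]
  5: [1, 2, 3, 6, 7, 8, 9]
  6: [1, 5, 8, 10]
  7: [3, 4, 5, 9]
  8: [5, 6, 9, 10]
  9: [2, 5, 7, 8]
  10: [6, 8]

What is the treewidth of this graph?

2

A width-2 tree decomposition is:
Bags: B1 = {5, 7, 9}  B2 = {5, 8, 9}  B3 = {5, 6, 8}  B4 = {3, 5, 7}  B5 = {1, 5, 6}  B6 = {3, 4, 7}  B7 = {6, 8, 10}  B8 = {2, 5, 9}
Tree: B1–B2, B2–B3, B1–B4, B3–B5, B4–B6, B3–B7, B2–B8
Each bag holds 3 vertices, so the decomposition has width 2, which upper-bounds the treewidth. On the other hand G contains the 3-clique {6, 8, 10}. A clique must lie in a single bag of any decomposition, so no decomposition can have width below 2. Therefore the treewidth is 2.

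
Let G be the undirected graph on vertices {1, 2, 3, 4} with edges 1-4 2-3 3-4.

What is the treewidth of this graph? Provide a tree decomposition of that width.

The largest bag has 2 vertices, giving width 1; this decomposition certifies tw(G) ≤ 1. G has an edge, so its treewidth is at least 1. Combining the bounds, tw(G) = 1.

Treewidth 1.
Bags: B1 = {1, 4}  B2 = {3, 4}  B3 = {2, 3}
Tree: B1–B2, B2–B3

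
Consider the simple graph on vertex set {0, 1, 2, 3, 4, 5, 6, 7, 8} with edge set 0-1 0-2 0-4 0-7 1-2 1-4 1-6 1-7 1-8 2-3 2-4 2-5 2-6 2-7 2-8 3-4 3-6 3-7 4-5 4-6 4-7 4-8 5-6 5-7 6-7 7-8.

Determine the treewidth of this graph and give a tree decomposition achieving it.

Treewidth 4.
One such decomposition:
Bags: B1 = {1, 2, 4, 6, 7}  B2 = {1, 2, 4, 7, 8}  B3 = {0, 1, 2, 4, 7}  B4 = {2, 4, 5, 6, 7}  B5 = {2, 3, 4, 6, 7}
Tree: B1–B2, B1–B3, B1–B4, B4–B5

Each bag holds 5 vertices, so the decomposition has width 4, which upper-bounds the treewidth. On the other hand G contains the 5-clique {0, 1, 2, 4, 7}. A clique must lie in a single bag of any decomposition, so no decomposition can have width below 4. Combining the bounds, tw(G) = 4.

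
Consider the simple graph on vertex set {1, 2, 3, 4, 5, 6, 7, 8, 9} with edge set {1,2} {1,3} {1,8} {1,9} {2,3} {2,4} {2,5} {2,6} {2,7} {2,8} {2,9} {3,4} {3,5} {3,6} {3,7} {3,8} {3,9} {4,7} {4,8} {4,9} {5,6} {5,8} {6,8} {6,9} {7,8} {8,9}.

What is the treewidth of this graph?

4

A width-4 tree decomposition is:
Bags: B1 = {1, 2, 3, 8, 9}  B2 = {2, 3, 4, 8, 9}  B3 = {2, 3, 4, 7, 8}  B4 = {2, 3, 6, 8, 9}  B5 = {2, 3, 5, 6, 8}
Tree: B1–B2, B2–B3, B2–B4, B4–B5
The largest bag has 5 vertices, giving width 4; this decomposition certifies tw(G) ≤ 4. Conversely, {1, 2, 3, 8, 9} is a clique of size 5, and the vertices of any clique must share a bag in every tree decomposition; so some bag has ≥ 5 vertices and tw(G) ≥ 4. Hence tw(G) = 4 exactly.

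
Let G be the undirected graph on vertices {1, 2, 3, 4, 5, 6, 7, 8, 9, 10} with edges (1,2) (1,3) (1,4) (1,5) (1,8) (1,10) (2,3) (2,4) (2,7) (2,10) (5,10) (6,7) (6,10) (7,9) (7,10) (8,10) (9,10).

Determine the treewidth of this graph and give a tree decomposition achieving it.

Treewidth 2.
One optimal decomposition is:
Bags: B1 = {1, 2, 10}  B2 = {2, 7, 10}  B3 = {1, 2, 4}  B4 = {1, 8, 10}  B5 = {1, 5, 10}  B6 = {1, 2, 3}  B7 = {6, 7, 10}  B8 = {7, 9, 10}
Tree: B1–B2, B1–B3, B1–B4, B1–B5, B1–B6, B2–B7, B2–B8

Each bag holds 3 vertices, so the decomposition has width 2, which upper-bounds the treewidth. For the lower bound, the 3 vertices {1, 8, 10} are pairwise adjacent, and any tree decomposition puts a clique entirely inside one bag — forcing width ≥ 2. The upper and lower bounds meet at 2, so that is the treewidth.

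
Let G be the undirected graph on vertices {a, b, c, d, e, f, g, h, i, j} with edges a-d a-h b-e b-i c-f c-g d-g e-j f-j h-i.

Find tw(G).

A width-2 tree decomposition is:
Bags: B1 = {a, d, h}  B2 = {d, g, h}  B3 = {c, g, h}  B4 = {c, f, h}  B5 = {f, h, j}  B6 = {e, h, j}  B7 = {b, e, h}  B8 = {b, h, i}
Tree: B1–B2, B2–B3, B3–B4, B4–B5, B5–B6, B6–B7, B7–B8
Each bag holds 3 vertices, so the decomposition has width 2, which upper-bounds the treewidth. The edges h–a–d–g–c–f–j–e–b–i–h form a cycle, so G is not a tree and its treewidth is at least 2. Hence tw(G) = 2 exactly.

2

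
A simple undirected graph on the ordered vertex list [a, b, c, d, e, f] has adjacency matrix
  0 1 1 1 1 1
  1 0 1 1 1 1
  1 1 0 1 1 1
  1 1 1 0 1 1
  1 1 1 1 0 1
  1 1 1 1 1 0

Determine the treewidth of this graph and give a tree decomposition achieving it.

Treewidth 5.
Bags: B1 = {a, b, c, d, e, f}
Tree: (single bag)

With just one bag of size 6, the width is 6 − 1 = 5, so tw(G) ≤ 5. For the lower bound, the 6 vertices {a, b, c, d, e, f} are pairwise adjacent, and any tree decomposition puts a clique entirely inside one bag — forcing width ≥ 5. The upper and lower bounds meet at 5, so that is the treewidth.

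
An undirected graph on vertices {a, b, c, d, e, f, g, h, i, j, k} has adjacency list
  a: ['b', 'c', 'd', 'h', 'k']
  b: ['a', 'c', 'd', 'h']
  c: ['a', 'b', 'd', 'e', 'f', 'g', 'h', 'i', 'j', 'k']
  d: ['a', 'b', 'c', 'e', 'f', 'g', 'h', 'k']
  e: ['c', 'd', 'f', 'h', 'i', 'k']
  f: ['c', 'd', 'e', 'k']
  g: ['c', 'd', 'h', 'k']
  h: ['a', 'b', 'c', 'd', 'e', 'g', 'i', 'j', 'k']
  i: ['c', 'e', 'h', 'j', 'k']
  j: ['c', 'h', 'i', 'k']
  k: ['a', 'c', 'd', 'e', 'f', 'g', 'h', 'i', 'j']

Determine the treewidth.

A width-4 tree decomposition is:
Bags: B1 = {c, d, e, h, k}  B2 = {c, d, g, h, k}  B3 = {c, d, e, f, k}  B4 = {a, c, d, h, k}  B5 = {c, e, h, i, k}  B6 = {c, h, i, j, k}  B7 = {a, b, c, d, h}
Tree: B1–B2, B1–B3, B2–B4, B1–B5, B5–B6, B4–B7
Each bag holds 5 vertices, so the decomposition has width 4, which upper-bounds the treewidth. Conversely, {c, d, g, h, k} is a clique of size 5, and the vertices of any clique must share a bag in every tree decomposition; so some bag has ≥ 5 vertices and tw(G) ≥ 4. Combining the bounds, tw(G) = 4.

4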